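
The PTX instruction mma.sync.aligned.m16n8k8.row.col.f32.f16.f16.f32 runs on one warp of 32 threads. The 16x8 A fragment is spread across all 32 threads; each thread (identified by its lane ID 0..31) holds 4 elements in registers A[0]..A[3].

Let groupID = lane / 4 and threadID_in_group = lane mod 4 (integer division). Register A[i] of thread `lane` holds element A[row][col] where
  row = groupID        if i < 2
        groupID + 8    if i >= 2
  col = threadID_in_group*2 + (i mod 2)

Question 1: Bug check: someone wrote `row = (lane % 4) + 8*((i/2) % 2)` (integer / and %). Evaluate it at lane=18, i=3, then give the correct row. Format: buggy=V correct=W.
`(lane % 4) + 8*((i/2) % 2)`[18,3]=>10
L=18=>grp=18>>2=4, tig=18&3=2
[3]=>row 4+8=12  col 2·2+1=5
row: 10 vs 12

buggy=10 correct=12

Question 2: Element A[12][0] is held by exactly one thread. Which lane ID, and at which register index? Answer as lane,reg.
16,2

r: 12->gid=4,r8=1  c: 0->tid=0,i&1=0
L=4*4+0=16  i=1*2+0=2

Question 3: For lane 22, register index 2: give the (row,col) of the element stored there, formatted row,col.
13,4

lane 22->22/4=5, 22 mod 4=2
i=2  r:5+8->13  c:2·2+0->4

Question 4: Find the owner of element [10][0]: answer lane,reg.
8,2

r=10→G=2,rhi=1  c=0→T=0,p=0
L=2*4+0=8  i=1*2+0=2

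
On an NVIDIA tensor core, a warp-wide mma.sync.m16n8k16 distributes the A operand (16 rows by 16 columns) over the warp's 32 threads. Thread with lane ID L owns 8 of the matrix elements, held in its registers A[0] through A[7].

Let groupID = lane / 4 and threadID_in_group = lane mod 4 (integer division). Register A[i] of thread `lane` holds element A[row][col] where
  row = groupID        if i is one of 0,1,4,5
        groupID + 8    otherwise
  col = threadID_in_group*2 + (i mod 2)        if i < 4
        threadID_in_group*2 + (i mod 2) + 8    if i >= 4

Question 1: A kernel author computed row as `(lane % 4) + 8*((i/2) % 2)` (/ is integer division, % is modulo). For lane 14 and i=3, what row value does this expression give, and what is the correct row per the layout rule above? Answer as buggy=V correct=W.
buggy=10 correct=11

`(lane % 4) + 8*((i/2) % 2)`[14,3]=>10
L=14=>grp=14>>2=3, tig=14&3=2
[3]=>row 3+8=11  col 2·2+1+0=5
row: 10 vs 11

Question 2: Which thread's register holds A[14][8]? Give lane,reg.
r=14->g=6,rb=1  c=8->cb=1,t=0,b0=0
L=6*4+0=24  i=1*4+1*2+0=6

24,6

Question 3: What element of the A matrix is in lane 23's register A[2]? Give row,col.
13,6

lane 23->23/4=5, 23 mod 4=3
i=2  r:5+8->13  c:2·3+0+0->6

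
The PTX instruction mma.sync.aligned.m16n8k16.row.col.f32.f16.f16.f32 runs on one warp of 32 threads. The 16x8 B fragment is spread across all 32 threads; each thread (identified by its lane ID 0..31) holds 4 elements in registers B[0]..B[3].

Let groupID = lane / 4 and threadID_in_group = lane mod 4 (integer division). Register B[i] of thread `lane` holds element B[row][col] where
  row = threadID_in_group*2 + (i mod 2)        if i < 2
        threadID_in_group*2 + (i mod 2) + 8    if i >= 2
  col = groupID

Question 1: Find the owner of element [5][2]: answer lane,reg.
10,1

c=2⇒gr=2  r=5⇒Rb=0,th=2,odd=1
L=2*4+2=10  i=0*2+1=1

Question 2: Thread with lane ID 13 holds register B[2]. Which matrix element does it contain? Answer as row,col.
13: G=3,T=1
[2] (1*2+0+8,3) = (10,3)

10,3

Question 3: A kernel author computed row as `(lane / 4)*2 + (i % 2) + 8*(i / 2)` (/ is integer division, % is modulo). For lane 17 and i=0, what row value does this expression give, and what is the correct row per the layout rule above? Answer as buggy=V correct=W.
buggy=8 correct=2

`(lane / 4)*2 + (i % 2) + 8*(i / 2)`[17,0]->8
17: g=4,t=1
[0] (1*2+0+0,4) = (2,4)
row: 8 vs 2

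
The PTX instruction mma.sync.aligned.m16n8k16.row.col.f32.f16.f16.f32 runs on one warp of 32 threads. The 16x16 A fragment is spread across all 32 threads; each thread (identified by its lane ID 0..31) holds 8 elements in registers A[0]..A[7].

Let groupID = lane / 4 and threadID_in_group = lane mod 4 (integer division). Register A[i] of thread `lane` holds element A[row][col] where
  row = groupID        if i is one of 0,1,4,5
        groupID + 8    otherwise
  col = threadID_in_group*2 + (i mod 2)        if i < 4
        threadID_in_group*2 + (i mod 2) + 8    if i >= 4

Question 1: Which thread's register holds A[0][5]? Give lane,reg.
2,1

r=0->g=0,rb=0  c=5->cb=0,t=2,b0=1
L=0*4+2=2  i=0*4+0*2+1=1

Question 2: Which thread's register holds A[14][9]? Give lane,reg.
24,7

r=14→G=6,rhi=1  c=9→chi=1,T=0,p=1
L=6*4+0=24  i=1*4+1*2+1=7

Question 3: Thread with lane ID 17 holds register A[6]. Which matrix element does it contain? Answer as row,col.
L=17->g=17>>2=4, t=17&3=1
[6]->row 4+8=12  col 1·2+0+8=10

12,10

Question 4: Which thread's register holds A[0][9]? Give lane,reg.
0,5

r=0->g=0,rb=0  c=9->cb=1,t=0,b0=1
L=0*4+0=0  i=1*4+0*2+1=5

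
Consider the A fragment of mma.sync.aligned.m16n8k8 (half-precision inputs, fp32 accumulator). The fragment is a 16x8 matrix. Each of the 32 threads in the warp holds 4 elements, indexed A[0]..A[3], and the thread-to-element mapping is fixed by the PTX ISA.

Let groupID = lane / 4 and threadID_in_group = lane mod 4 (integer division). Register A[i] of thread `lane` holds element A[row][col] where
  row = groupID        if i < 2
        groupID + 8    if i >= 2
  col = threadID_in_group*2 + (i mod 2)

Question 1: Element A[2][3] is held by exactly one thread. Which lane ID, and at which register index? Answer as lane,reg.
r=2→G=2,rhi=0  c=3→T=1,p=1
L=2*4+1=9  i=0*2+1=1

9,1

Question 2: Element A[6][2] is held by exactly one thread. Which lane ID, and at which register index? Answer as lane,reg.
25,0

r=6→G=6,rhi=0  c=2→T=1,p=0
L=6*4+1=25  i=0*2+0=0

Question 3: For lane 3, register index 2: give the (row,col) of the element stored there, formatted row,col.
3: gid=0,tid=3
[2] (0+8,3*2+0) = (8,6)

8,6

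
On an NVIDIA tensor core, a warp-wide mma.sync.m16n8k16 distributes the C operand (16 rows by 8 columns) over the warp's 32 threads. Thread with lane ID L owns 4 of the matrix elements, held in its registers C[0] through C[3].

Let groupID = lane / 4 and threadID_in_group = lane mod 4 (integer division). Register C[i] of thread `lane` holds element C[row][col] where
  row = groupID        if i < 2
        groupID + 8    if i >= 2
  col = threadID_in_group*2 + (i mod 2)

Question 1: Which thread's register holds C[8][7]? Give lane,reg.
3,3

r=8->g=0,rb=1  c=7->t=3,b0=1
L=0*4+3=3  i=1*2+1=3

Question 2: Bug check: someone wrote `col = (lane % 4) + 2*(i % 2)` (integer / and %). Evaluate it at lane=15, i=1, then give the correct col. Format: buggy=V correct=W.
buggy=5 correct=7

`(lane % 4) + 2*(i % 2)`[15,1]→5
15: G=3,T=3
[1] (3+0,3*2+1) = (3,7)
col: 5 vs 7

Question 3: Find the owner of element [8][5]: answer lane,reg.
2,3

r=8->g=0,rb=1  c=5->t=2,b0=1
L=0*4+2=2  i=1*2+1=3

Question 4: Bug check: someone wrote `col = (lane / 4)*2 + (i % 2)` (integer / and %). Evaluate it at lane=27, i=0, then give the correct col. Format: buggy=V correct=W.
buggy=12 correct=6

`(lane / 4)*2 + (i % 2)`[27,0]->12
27: g=6,t=3
[0] (6+0,3*2+0) = (6,6)
col: 12 vs 6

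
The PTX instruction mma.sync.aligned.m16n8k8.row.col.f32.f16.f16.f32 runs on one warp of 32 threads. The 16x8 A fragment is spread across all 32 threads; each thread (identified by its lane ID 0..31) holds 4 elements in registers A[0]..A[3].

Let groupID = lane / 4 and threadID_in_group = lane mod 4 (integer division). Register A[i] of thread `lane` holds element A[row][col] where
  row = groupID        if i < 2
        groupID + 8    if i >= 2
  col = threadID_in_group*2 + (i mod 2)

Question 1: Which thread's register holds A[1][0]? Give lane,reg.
r:1=>grp=1,rB=0  c:0=>tig=0,lo=0
L=1*4+0=4  i=0*2+0=0

4,0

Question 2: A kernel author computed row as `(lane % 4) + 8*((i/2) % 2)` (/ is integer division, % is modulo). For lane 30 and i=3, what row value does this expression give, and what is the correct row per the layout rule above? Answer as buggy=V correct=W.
`(lane % 4) + 8*((i/2) % 2)`[30,3]→10
lane 30: G=7 (30/4), T=2 (30%4)
i=3: r=7+8=15, c=2*2+1=5
row: 10 vs 15

buggy=10 correct=15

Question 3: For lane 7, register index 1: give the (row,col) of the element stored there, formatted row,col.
lane 7: grp=1 (7/4), tig=3 (7%4)
i=1: r=1+0=1, c=3*2+1=7

1,7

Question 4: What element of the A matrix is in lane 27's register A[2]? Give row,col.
lane 27: gr=6 (27/4), th=3 (27%4)
i=2: r=6+8=14, c=3*2+0=6

14,6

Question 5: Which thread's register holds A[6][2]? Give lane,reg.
r:6=>grp=6,rB=0  c:2=>tig=1,lo=0
L=6*4+1=25  i=0*2+0=0

25,0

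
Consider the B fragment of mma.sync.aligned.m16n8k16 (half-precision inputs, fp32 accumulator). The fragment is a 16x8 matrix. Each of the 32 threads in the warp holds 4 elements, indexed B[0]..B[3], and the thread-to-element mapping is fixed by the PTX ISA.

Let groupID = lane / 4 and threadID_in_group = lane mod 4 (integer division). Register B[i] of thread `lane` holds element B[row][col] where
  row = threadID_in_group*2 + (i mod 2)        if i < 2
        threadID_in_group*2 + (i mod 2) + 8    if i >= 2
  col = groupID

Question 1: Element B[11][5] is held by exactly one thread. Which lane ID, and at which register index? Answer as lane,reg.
c=5→G=5  r=11→rhi=1,T=1,p=1
L=5*4+1=21  i=1*2+1=3

21,3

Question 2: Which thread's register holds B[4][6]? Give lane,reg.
c=6->g=6  r=4->rb=0,t=2,b0=0
L=6*4+2=26  i=0*2+0=0

26,0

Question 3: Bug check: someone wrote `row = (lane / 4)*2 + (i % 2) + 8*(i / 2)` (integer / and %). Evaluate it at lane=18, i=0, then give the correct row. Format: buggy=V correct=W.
buggy=8 correct=4

`(lane / 4)*2 + (i % 2) + 8*(i / 2)`[18,0]→8
18: G=4,T=2
[0] (2*2+0+0,4) = (4,4)
row: 8 vs 4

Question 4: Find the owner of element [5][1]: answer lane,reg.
6,1

c=1→G=1  r=5→rhi=0,T=2,p=1
L=1*4+2=6  i=0*2+1=1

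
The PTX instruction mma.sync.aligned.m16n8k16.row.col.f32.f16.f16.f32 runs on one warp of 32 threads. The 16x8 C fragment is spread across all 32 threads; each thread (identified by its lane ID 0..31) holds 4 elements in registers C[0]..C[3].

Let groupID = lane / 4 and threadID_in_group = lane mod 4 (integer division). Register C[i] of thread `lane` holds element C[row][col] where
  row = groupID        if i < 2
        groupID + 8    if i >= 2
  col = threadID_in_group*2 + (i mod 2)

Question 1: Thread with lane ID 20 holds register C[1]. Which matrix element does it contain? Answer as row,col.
5,1

lane 20->20/4=5, 20 mod 4=0
i=1  r:5+0->5  c:2·0+1->1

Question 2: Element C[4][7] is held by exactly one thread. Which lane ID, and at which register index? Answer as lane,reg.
r:4=>grp=4,rB=0  c:7=>tig=3,lo=1
L=4*4+3=19  i=0*2+1=1

19,1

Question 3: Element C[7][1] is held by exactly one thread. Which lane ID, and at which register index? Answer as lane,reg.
28,1

r=7->g=7,rb=0  c=1->t=0,b0=1
L=7*4+0=28  i=0*2+1=1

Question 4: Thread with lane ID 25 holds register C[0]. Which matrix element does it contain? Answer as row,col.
lane 25: G=6 (25/4), T=1 (25%4)
i=0: r=6+0=6, c=1*2+0=2

6,2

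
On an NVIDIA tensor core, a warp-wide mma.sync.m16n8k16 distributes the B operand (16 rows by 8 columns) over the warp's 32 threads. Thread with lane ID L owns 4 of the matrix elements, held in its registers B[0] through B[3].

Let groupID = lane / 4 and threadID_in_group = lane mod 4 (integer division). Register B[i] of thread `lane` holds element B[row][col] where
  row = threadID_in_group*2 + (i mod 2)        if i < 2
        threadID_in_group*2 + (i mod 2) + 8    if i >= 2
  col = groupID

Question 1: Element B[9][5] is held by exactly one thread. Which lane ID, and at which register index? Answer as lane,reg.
c=5→G=5  r=9→rhi=1,T=0,p=1
L=5*4+0=20  i=1*2+1=3

20,3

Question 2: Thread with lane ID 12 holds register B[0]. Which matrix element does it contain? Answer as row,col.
0,3

L=12->g=12>>2=3, t=12&3=0
[0]->row 0·2+0+0=0  col g=3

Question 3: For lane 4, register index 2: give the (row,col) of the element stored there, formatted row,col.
8,1

lane 4⇒4/4=1, 4 mod 4=0
i=2  r:2·0+0+8⇒8  c:1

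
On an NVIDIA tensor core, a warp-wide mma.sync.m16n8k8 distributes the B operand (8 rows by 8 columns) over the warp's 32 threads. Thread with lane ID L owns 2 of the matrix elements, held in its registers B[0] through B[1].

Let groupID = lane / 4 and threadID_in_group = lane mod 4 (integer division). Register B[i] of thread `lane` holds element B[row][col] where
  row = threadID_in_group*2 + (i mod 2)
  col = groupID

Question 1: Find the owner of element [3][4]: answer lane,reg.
c:4=>grp=4  r:3=>tig=1,lo=1
L=4*4+1=17  i=1=1

17,1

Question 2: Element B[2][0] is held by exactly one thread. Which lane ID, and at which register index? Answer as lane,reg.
c: 0->gid=0  r: 2->tid=1,i&1=0
L=0*4+1=1  i=0=0

1,0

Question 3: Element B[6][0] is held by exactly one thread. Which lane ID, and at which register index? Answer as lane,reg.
c=0⇒gr=0  r=6⇒th=3,odd=0
L=0*4+3=3  i=0=0

3,0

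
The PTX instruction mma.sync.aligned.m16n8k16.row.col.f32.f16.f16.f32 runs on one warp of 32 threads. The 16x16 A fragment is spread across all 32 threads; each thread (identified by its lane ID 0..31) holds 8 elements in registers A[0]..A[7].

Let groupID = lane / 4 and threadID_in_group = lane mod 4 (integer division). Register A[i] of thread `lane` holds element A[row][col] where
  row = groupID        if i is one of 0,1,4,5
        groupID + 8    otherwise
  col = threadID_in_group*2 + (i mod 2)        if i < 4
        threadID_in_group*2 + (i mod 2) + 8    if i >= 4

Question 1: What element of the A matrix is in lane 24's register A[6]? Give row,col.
lane 24->24/4=6, 24 mod 4=0
i=6  r:6+8->14  c:2·0+0+8->8

14,8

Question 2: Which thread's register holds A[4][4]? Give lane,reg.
18,0

r: 4->gid=4,r8=0  c: 4->c8=0,tid=2,i&1=0
L=4*4+2=18  i=0*4+0*2+0=0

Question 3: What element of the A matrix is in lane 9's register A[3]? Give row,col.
9: grp=2,tig=1
[3] (2+8,1*2+1+0) = (10,3)

10,3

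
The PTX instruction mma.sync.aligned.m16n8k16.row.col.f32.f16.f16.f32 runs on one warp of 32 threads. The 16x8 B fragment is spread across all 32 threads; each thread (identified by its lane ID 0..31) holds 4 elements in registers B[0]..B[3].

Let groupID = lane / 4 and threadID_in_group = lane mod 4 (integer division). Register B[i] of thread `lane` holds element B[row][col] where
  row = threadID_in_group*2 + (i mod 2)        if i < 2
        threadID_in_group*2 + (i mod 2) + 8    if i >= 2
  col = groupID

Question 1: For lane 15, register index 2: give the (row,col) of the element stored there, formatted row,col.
lane 15⇒15/4=3, 15 mod 4=3
i=2  r:2·3+0+8⇒14  c:3

14,3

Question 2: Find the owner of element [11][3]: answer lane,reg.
c:3=>grp=3  r:11=>rB=1,tig=1,lo=1
L=3*4+1=13  i=1*2+1=3

13,3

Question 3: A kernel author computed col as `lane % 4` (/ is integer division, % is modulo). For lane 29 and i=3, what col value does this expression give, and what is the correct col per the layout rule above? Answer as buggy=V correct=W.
`lane % 4`[29,3]→1
lane 29: G=7 (29/4), T=1 (29%4)
i=3: r=1*2+1+8=11, c=G=7
col: 1 vs 7

buggy=1 correct=7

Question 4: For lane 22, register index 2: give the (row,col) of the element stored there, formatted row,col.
L=22⇒gr=22>>2=5, th=22&3=2
[2]⇒row 2·2+0+8=12  col gr=5

12,5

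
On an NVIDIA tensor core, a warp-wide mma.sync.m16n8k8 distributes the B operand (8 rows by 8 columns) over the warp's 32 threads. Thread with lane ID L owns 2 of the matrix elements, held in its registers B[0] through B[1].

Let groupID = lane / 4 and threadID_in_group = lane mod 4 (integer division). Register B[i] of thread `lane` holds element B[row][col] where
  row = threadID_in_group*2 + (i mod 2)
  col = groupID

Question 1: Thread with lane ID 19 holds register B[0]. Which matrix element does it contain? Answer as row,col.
lane 19->19/4=4, 19 mod 4=3
i=0  r:2·3+0->6  c:4

6,4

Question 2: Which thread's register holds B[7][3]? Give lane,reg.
c: 3->gid=3  r: 7->tid=3,i&1=1
L=3*4+3=15  i=1=1

15,1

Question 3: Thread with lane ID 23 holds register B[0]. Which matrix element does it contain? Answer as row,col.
23: G=5,T=3
[0] (3*2+0,5) = (6,5)

6,5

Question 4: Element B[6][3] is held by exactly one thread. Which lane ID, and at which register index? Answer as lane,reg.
c=3->g=3  r=6->t=3,b0=0
L=3*4+3=15  i=0=0

15,0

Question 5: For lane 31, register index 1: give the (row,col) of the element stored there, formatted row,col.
L=31->gid=31>>2=7, tid=31&3=3
[1]->row 3·2+1=7  col gid=7

7,7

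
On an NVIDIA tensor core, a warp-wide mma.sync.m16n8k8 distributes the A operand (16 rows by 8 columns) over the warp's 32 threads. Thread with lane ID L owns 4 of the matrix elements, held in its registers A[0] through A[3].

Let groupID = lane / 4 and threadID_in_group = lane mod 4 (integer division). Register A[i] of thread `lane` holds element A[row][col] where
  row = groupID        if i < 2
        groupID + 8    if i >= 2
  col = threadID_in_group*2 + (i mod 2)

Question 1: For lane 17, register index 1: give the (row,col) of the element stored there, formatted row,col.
4,3

lane 17=>17/4=4, 17 mod 4=1
i=1  r:4+0=>4  c:2·1+1=>3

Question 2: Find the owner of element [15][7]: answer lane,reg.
31,3

r=15⇒gr=7,Rb=1  c=7⇒th=3,odd=1
L=7*4+3=31  i=1*2+1=3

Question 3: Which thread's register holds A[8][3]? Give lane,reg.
r=8⇒gr=0,Rb=1  c=3⇒th=1,odd=1
L=0*4+1=1  i=1*2+1=3

1,3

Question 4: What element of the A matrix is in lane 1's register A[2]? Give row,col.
1: gid=0,tid=1
[2] (0+8,1*2+0) = (8,2)

8,2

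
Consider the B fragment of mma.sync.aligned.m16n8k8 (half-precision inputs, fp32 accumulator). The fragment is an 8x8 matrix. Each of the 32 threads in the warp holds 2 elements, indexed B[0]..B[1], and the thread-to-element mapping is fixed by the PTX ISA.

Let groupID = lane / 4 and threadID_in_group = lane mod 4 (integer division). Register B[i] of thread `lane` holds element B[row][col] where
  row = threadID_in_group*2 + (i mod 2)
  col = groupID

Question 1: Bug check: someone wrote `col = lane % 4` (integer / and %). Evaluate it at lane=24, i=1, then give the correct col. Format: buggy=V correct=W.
buggy=0 correct=6

`lane % 4`[24,1]=>0
lane 24: grp=6 (24/4), tig=0 (24%4)
i=1: r=0*2+1=1, c=grp=6
col: 0 vs 6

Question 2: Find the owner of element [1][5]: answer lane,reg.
c: 5->gid=5  r: 1->tid=0,i&1=1
L=5*4+0=20  i=1=1

20,1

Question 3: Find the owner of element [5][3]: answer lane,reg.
c: 3->gid=3  r: 5->tid=2,i&1=1
L=3*4+2=14  i=1=1

14,1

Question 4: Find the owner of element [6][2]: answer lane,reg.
c=2->g=2  r=6->t=3,b0=0
L=2*4+3=11  i=0=0

11,0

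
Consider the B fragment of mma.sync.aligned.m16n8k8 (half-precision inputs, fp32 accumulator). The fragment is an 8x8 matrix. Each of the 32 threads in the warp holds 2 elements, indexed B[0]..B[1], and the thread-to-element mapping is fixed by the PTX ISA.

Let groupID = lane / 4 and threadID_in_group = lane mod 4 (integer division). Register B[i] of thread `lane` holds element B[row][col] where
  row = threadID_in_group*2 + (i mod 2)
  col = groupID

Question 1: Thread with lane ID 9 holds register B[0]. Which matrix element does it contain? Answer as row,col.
L=9->gid=9>>2=2, tid=9&3=1
[0]->row 1·2+0=2  col gid=2

2,2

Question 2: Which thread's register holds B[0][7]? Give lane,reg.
28,0

c=7->g=7  r=0->t=0,b0=0
L=7*4+0=28  i=0=0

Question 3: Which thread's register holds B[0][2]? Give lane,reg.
8,0

c=2->g=2  r=0->t=0,b0=0
L=2*4+0=8  i=0=0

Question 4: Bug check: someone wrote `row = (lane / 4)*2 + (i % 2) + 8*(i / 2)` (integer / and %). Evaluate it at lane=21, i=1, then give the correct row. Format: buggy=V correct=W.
buggy=11 correct=3

`(lane / 4)*2 + (i % 2) + 8*(i / 2)`[21,1]->11
L=21->g=21>>2=5, t=21&3=1
[1]->row 1·2+1=3  col g=5
row: 11 vs 3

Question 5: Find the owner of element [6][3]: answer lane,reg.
15,0

c: 3->gid=3  r: 6->tid=3,i&1=0
L=3*4+3=15  i=0=0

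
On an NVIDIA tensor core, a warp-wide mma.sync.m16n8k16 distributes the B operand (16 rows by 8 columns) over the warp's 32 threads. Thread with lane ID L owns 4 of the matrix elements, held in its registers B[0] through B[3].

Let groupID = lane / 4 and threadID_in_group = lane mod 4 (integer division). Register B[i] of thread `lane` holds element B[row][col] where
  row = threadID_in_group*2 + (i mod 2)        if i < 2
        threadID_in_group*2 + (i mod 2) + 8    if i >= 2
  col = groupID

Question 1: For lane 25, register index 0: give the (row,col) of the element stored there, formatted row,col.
L=25->gid=25>>2=6, tid=25&3=1
[0]->row 1·2+0+0=2  col gid=6

2,6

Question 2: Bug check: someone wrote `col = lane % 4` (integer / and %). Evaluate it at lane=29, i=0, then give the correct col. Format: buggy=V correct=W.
buggy=1 correct=7

`lane % 4`[29,0]→1
29: G=7,T=1
[0] (1*2+0+0,7) = (2,7)
col: 1 vs 7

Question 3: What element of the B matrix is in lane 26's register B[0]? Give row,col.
4,6

L=26->g=26>>2=6, t=26&3=2
[0]->row 2·2+0+0=4  col g=6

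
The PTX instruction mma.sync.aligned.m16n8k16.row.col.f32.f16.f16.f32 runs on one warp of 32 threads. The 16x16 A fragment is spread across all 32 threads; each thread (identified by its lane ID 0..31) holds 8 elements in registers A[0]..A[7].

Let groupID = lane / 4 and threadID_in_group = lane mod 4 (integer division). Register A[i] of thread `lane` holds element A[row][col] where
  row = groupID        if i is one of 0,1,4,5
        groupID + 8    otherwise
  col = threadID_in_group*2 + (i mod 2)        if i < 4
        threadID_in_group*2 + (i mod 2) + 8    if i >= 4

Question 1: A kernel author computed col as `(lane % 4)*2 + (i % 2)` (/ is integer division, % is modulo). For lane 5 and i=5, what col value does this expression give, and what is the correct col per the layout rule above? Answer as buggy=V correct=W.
`(lane % 4)*2 + (i % 2)`[5,5]→3
L=5→G=5>>2=1, T=5&3=1
[5]→row 1+0=1  col 1·2+1+8=11
col: 3 vs 11

buggy=3 correct=11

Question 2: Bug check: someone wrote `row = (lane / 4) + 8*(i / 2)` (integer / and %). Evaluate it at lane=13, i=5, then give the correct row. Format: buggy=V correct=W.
`(lane / 4) + 8*(i / 2)`[13,5]=>19
lane 13=>13/4=3, 13 mod 4=1
i=5  r:3+0=>3  c:2·1+1+8=>11
row: 19 vs 3

buggy=19 correct=3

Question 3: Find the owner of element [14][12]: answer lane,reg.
r=14->g=6,rb=1  c=12->cb=1,t=2,b0=0
L=6*4+2=26  i=1*4+1*2+0=6

26,6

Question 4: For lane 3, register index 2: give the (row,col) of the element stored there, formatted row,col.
lane 3→3/4=0, 3 mod 4=3
i=2  r:0+8→8  c:2·3+0+0→6

8,6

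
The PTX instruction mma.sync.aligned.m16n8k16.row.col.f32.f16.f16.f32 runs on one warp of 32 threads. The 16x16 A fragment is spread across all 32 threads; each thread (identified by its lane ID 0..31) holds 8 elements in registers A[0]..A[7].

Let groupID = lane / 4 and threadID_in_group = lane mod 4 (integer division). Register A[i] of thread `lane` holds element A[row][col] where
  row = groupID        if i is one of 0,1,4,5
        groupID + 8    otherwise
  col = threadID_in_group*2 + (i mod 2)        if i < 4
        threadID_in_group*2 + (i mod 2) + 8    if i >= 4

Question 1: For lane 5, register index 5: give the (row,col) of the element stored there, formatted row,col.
lane 5→5/4=1, 5 mod 4=1
i=5  r:1+0→1  c:2·1+1+8→11

1,11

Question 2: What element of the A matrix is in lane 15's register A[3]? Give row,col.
lane 15⇒15/4=3, 15 mod 4=3
i=3  r:3+8⇒11  c:2·3+1+0⇒7

11,7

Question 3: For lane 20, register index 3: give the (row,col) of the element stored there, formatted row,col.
13,1

20: g=5,t=0
[3] (5+8,0*2+1+0) = (13,1)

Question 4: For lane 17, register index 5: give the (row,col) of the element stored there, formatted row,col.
17: gid=4,tid=1
[5] (4+0,1*2+1+8) = (4,11)

4,11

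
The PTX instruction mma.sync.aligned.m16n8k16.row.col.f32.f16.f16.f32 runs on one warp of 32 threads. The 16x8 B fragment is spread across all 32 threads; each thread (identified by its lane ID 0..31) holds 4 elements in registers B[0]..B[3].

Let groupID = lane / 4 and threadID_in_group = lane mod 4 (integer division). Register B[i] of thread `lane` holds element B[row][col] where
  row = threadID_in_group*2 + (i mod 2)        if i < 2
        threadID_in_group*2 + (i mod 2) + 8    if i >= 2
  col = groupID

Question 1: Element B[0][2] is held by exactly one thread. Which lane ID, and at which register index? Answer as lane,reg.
c: 2->gid=2  r: 0->r8=0,tid=0,i&1=0
L=2*4+0=8  i=0*2+0=0

8,0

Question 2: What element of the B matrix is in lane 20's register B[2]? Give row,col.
20: g=5,t=0
[2] (0*2+0+8,5) = (8,5)

8,5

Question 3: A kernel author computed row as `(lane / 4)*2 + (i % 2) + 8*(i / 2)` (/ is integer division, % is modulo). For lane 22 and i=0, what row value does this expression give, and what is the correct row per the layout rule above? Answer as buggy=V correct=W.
`(lane / 4)*2 + (i % 2) + 8*(i / 2)`[22,0]⇒10
lane 22⇒22/4=5, 22 mod 4=2
i=0  r:2·2+0+0⇒4  c:5
row: 10 vs 4

buggy=10 correct=4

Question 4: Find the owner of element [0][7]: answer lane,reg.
c=7→G=7  r=0→rhi=0,T=0,p=0
L=7*4+0=28  i=0*2+0=0

28,0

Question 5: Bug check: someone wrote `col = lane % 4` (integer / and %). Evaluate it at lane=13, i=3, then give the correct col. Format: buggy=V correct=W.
buggy=1 correct=3

`lane % 4`[13,3]⇒1
L=13⇒gr=13>>2=3, th=13&3=1
[3]⇒row 1·2+1+8=11  col gr=3
col: 1 vs 3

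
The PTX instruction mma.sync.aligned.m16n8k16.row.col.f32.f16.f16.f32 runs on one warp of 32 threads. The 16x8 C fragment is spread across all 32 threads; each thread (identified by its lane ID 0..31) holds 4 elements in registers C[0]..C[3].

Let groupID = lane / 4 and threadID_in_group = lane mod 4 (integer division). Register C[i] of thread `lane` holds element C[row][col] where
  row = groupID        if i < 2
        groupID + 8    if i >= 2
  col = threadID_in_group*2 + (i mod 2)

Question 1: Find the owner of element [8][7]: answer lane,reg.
r=8⇒gr=0,Rb=1  c=7⇒th=3,odd=1
L=0*4+3=3  i=1*2+1=3

3,3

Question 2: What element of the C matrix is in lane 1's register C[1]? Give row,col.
0,3

L=1→G=1>>2=0, T=1&3=1
[1]→row 0+0=0  col 1·2+1=3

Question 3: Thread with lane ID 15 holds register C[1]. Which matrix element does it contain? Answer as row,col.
3,7

lane 15->15/4=3, 15 mod 4=3
i=1  r:3+0->3  c:2·3+1->7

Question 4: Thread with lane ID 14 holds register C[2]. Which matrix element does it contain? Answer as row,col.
11,4

L=14->gid=14>>2=3, tid=14&3=2
[2]->row 3+8=11  col 2·2+0=4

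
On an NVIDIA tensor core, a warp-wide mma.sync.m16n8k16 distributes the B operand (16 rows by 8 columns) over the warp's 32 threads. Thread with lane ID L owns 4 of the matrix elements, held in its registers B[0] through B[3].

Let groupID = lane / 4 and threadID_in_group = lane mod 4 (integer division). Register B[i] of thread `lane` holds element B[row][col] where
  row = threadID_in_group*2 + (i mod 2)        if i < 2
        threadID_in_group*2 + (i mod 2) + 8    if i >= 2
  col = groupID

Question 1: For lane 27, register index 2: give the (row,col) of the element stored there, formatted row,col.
14,6

27: G=6,T=3
[2] (3*2+0+8,6) = (14,6)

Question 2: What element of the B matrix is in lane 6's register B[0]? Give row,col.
L=6=>grp=6>>2=1, tig=6&3=2
[0]=>row 2·2+0+0=4  col grp=1

4,1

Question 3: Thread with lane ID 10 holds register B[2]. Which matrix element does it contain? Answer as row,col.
lane 10->10/4=2, 10 mod 4=2
i=2  r:2·2+0+8->12  c:2

12,2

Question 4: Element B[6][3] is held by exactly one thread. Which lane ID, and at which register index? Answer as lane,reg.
c=3→G=3  r=6→rhi=0,T=3,p=0
L=3*4+3=15  i=0*2+0=0

15,0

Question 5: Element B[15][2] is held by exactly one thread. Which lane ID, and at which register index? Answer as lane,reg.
11,3

c: 2->gid=2  r: 15->r8=1,tid=3,i&1=1
L=2*4+3=11  i=1*2+1=3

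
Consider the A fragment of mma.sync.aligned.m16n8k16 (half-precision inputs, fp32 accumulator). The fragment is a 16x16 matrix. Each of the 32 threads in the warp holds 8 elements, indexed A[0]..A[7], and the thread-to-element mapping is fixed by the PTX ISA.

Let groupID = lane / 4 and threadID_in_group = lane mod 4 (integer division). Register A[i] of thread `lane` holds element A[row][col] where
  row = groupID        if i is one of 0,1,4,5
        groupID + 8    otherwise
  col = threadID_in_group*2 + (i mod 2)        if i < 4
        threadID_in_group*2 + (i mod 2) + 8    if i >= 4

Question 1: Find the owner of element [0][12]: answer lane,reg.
r:0=>grp=0,rB=0  c:12=>cB=1,tig=2,lo=0
L=0*4+2=2  i=1*4+0*2+0=4

2,4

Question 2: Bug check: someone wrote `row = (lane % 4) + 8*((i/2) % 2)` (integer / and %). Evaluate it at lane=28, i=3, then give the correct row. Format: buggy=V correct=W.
`(lane % 4) + 8*((i/2) % 2)`[28,3]→8
28: G=7,T=0
[3] (7+8,0*2+1+0) = (15,1)
row: 8 vs 15

buggy=8 correct=15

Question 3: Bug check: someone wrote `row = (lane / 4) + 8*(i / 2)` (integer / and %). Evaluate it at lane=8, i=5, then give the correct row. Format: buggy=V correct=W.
buggy=18 correct=2

`(lane / 4) + 8*(i / 2)`[8,5]→18
lane 8→8/4=2, 8 mod 4=0
i=5  r:2+0→2  c:2·0+1+8→9
row: 18 vs 2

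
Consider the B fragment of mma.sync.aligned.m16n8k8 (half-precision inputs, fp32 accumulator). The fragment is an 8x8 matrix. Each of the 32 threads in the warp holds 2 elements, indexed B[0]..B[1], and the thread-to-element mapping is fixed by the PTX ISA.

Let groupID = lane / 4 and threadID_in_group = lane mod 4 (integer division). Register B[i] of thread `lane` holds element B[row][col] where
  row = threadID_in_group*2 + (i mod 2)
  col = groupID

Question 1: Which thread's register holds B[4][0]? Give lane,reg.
2,0

c: 0->gid=0  r: 4->tid=2,i&1=0
L=0*4+2=2  i=0=0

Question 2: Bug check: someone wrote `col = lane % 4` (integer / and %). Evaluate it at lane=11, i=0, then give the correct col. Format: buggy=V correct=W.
`lane % 4`[11,0]->3
11: g=2,t=3
[0] (3*2+0,2) = (6,2)
col: 3 vs 2

buggy=3 correct=2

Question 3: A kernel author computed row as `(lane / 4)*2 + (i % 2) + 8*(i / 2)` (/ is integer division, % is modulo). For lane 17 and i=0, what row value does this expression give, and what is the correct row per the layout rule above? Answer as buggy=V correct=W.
buggy=8 correct=2

`(lane / 4)*2 + (i % 2) + 8*(i / 2)`[17,0]->8
L=17->g=17>>2=4, t=17&3=1
[0]->row 1·2+0=2  col g=4
row: 8 vs 2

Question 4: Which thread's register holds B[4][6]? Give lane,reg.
26,0

c=6→G=6  r=4→T=2,p=0
L=6*4+2=26  i=0=0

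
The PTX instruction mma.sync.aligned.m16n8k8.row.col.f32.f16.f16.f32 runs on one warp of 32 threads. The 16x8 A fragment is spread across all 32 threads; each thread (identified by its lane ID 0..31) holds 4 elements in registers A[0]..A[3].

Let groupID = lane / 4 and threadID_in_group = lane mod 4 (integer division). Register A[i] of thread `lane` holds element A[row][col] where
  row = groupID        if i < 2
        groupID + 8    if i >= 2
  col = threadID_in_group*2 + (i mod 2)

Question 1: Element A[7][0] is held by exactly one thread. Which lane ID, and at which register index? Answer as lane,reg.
28,0

r:7=>grp=7,rB=0  c:0=>tig=0,lo=0
L=7*4+0=28  i=0*2+0=0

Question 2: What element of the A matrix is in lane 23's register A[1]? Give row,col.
5,7

L=23→G=23>>2=5, T=23&3=3
[1]→row 5+0=5  col 3·2+1=7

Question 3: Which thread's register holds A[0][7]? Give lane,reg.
3,1

r=0→G=0,rhi=0  c=7→T=3,p=1
L=0*4+3=3  i=0*2+1=1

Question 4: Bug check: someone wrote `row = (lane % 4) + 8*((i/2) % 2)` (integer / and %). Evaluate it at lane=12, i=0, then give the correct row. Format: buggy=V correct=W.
buggy=0 correct=3

`(lane % 4) + 8*((i/2) % 2)`[12,0]->0
L=12->g=12>>2=3, t=12&3=0
[0]->row 3+0=3  col 0·2+0=0
row: 0 vs 3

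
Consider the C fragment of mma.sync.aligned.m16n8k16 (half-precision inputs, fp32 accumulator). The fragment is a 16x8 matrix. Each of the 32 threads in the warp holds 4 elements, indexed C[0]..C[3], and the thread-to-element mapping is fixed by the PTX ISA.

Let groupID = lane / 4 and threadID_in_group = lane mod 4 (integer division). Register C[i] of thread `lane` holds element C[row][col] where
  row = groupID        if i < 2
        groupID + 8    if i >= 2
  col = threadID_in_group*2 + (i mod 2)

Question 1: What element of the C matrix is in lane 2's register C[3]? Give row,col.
8,5

L=2->g=2>>2=0, t=2&3=2
[3]->row 0+8=8  col 2·2+1=5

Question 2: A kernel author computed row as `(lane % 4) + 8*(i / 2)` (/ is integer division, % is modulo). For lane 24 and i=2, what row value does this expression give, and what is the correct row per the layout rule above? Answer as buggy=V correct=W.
buggy=8 correct=14

`(lane % 4) + 8*(i / 2)`[24,2]->8
L=24->g=24>>2=6, t=24&3=0
[2]->row 6+8=14  col 0·2+0=0
row: 8 vs 14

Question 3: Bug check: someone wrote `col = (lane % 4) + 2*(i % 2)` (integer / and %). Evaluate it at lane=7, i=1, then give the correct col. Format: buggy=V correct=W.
buggy=5 correct=7

`(lane % 4) + 2*(i % 2)`[7,1]=>5
lane 7: grp=1 (7/4), tig=3 (7%4)
i=1: r=1+0=1, c=3*2+1=7
col: 5 vs 7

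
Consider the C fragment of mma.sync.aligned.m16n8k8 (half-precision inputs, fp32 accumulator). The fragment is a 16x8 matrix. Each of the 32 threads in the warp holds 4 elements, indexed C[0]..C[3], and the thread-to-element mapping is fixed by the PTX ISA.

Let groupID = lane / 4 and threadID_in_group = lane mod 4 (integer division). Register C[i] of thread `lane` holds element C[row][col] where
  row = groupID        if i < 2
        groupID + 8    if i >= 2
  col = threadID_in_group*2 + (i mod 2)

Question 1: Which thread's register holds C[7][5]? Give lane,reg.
r:7=>grp=7,rB=0  c:5=>tig=2,lo=1
L=7*4+2=30  i=0*2+1=1

30,1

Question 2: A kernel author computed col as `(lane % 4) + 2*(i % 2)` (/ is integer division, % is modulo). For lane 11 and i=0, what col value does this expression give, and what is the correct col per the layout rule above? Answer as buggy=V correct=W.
`(lane % 4) + 2*(i % 2)`[11,0]=>3
11: grp=2,tig=3
[0] (2+0,3*2+0) = (2,6)
col: 3 vs 6

buggy=3 correct=6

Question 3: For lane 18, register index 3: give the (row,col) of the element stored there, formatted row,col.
12,5

18: gr=4,th=2
[3] (4+8,2*2+1) = (12,5)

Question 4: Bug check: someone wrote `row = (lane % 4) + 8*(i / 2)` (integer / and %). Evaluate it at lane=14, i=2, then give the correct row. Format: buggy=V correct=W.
buggy=10 correct=11

`(lane % 4) + 8*(i / 2)`[14,2]=>10
lane 14: grp=3 (14/4), tig=2 (14%4)
i=2: r=3+8=11, c=2*2+0=4
row: 10 vs 11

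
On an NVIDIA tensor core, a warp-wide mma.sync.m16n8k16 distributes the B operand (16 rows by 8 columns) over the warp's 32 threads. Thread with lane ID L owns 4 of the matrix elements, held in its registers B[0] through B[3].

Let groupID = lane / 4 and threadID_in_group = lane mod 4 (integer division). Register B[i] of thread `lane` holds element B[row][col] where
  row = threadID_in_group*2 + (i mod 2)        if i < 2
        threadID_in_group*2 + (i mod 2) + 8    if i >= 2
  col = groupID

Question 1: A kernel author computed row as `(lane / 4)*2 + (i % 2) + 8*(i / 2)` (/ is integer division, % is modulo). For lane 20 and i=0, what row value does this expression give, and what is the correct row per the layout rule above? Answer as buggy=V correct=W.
`(lane / 4)*2 + (i % 2) + 8*(i / 2)`[20,0]→10
20: G=5,T=0
[0] (0*2+0+0,5) = (0,5)
row: 10 vs 0

buggy=10 correct=0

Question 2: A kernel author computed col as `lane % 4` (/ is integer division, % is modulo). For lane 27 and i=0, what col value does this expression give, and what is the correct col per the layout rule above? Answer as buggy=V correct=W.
buggy=3 correct=6

`lane % 4`[27,0]→3
L=27→G=27>>2=6, T=27&3=3
[0]→row 3·2+0+0=6  col G=6
col: 3 vs 6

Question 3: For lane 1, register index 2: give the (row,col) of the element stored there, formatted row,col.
10,0

1: G=0,T=1
[2] (1*2+0+8,0) = (10,0)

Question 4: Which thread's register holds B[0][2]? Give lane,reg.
c: 2->gid=2  r: 0->r8=0,tid=0,i&1=0
L=2*4+0=8  i=0*2+0=0

8,0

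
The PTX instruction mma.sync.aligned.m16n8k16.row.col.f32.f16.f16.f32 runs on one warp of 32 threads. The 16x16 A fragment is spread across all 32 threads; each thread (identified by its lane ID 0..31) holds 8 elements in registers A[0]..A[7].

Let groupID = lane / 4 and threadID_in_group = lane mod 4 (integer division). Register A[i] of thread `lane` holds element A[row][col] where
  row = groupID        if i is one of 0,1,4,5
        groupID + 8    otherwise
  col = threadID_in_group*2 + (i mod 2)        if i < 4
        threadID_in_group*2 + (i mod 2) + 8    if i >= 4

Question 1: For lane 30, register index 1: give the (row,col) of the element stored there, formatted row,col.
7,5

30: g=7,t=2
[1] (7+0,2*2+1+0) = (7,5)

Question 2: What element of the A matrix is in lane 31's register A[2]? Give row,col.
lane 31⇒31/4=7, 31 mod 4=3
i=2  r:7+8⇒15  c:2·3+0+0⇒6

15,6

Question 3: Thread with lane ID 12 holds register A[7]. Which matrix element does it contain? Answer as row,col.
lane 12→12/4=3, 12 mod 4=0
i=7  r:3+8→11  c:2·0+1+8→9

11,9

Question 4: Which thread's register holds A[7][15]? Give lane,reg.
r=7⇒gr=7,Rb=0  c=15⇒Cb=1,th=3,odd=1
L=7*4+3=31  i=1*4+0*2+1=5

31,5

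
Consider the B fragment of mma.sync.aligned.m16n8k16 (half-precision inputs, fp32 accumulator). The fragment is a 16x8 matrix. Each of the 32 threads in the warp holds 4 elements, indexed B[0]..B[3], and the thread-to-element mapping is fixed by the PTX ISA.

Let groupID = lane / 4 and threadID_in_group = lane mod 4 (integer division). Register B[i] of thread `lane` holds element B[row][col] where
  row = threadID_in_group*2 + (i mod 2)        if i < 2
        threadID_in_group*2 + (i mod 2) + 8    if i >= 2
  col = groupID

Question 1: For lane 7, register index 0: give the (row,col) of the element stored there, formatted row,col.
6,1

lane 7: G=1 (7/4), T=3 (7%4)
i=0: r=3*2+0+0=6, c=G=1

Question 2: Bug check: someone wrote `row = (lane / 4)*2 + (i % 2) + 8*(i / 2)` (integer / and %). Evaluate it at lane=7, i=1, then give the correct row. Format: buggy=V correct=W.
`(lane / 4)*2 + (i % 2) + 8*(i / 2)`[7,1]->3
lane 7->7/4=1, 7 mod 4=3
i=1  r:2·3+1+0->7  c:1
row: 3 vs 7

buggy=3 correct=7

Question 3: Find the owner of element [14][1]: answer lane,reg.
7,2

c:1=>grp=1  r:14=>rB=1,tig=3,lo=0
L=1*4+3=7  i=1*2+0=2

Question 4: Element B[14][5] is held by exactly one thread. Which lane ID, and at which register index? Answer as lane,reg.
c: 5->gid=5  r: 14->r8=1,tid=3,i&1=0
L=5*4+3=23  i=1*2+0=2

23,2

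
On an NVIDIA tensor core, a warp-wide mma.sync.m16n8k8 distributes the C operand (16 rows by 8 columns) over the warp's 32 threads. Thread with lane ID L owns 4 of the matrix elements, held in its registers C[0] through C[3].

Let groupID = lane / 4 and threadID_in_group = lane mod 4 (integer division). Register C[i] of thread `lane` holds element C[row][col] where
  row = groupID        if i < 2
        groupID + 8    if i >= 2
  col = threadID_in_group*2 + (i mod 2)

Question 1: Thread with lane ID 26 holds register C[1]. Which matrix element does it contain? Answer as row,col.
lane 26→26/4=6, 26 mod 4=2
i=1  r:6+0→6  c:2·2+1→5

6,5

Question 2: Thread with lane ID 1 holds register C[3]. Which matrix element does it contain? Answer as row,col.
lane 1: gid=0 (1/4), tid=1 (1%4)
i=3: r=0+8=8, c=1*2+1=3

8,3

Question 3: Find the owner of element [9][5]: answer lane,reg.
6,3

r: 9->gid=1,r8=1  c: 5->tid=2,i&1=1
L=1*4+2=6  i=1*2+1=3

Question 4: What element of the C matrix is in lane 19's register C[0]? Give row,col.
19: g=4,t=3
[0] (4+0,3*2+0) = (4,6)

4,6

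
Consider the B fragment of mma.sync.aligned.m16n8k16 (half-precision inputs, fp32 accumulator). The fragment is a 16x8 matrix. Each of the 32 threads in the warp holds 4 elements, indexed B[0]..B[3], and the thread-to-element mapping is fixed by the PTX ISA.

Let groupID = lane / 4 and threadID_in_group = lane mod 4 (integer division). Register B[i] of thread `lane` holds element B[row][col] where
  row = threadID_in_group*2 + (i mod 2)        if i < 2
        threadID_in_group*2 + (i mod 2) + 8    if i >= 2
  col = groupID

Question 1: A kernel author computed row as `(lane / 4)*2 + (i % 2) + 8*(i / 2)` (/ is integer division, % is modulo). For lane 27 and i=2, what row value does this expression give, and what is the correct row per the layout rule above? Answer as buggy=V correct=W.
`(lane / 4)*2 + (i % 2) + 8*(i / 2)`[27,2]->20
L=27->gid=27>>2=6, tid=27&3=3
[2]->row 3·2+0+8=14  col gid=6
row: 20 vs 14

buggy=20 correct=14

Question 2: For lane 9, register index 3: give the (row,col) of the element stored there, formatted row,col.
9: gid=2,tid=1
[3] (1*2+1+8,2) = (11,2)

11,2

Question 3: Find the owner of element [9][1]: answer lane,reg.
4,3

c=1⇒gr=1  r=9⇒Rb=1,th=0,odd=1
L=1*4+0=4  i=1*2+1=3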